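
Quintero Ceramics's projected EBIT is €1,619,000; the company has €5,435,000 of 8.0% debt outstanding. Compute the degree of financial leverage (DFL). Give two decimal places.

Interest = €434,800.00.
DFL = EBIT ÷ (EBIT − I) = €1,619,000 ÷ (€1,619,000 − €434,800.00) = €1,619,000 ÷ €1,184,200.00 = 1.3672.

1.37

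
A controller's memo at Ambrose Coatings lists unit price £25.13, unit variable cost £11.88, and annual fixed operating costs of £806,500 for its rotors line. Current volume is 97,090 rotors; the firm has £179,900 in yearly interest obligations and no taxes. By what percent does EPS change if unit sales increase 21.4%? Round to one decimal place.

+91.8%

Total contribution margin = 97,090 × £13.25 = £1,286,442.50.
Subtracting fixed costs: EBIT = £1,286,442.50 − £806,500 = £479,942.50.
After interest of £179,900.00, pre-tax earnings = £300,042.50.
DCL = total CM / (EBIT − I) = £1,286,442.50 / £300,042.50 = 4.2875.
EPS therefore changes by 4.2875 × (+21.4%) = +91.8%.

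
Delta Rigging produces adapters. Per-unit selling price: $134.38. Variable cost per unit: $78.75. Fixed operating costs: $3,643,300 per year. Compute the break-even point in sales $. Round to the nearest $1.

$8,800,767

Contribution margin per unit = $134.38 − $78.75 = $55.63, a CM ratio of $55.63 ÷ $134.38 = 0.4140.
Break-even revenue = fixed costs × price ÷ CM = $3,643,300 × $134.38 ÷ $55.63 = $8,800,767.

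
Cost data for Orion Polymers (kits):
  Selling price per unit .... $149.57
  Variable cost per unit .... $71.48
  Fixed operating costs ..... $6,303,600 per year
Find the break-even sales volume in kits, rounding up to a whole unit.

Unit CM = price − variable cost = $149.57 − $71.48 = $78.09.
Units to break even: $6,303,600 ÷ $78.09 = 80,722.24, rounded up to 80,723.

80,723 kits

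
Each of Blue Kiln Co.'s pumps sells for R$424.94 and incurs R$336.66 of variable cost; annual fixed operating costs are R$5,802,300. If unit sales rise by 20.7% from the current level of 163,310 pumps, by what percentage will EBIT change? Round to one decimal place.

+34.6%

At 163,310 units, contribution = 163,310 × R$88.28 = R$14,417,006.80.
EBIT = R$14,417,006.80 − R$5,802,300 = R$8,614,706.80.
Degree of operating leverage = R$14,417,006.80 / R$8,614,706.80 = 1.6735.
So EBIT moves 1.6735 × (+20.7%) = +34.6%.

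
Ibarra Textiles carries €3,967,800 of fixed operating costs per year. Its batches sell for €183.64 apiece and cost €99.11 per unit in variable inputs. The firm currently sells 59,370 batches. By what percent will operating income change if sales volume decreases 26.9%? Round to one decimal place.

-128.5%

Total contribution margin = 59,370 × €84.53 = €5,018,546.10.
EBIT = €5,018,546.10 − €3,967,800 = €1,050,746.10.
DOL = contribution ÷ EBIT = €5,018,546.10 ÷ €1,050,746.10 = 4.7762.
%ΔEBIT = DOL × %ΔSales = 4.7762 × -26.9% = -128.5%.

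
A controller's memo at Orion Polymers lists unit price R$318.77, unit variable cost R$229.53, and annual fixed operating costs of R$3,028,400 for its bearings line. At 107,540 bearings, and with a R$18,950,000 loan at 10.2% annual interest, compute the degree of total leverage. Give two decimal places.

2.07

At 107,540 units, contribution = 107,540 × R$89.24 = R$9,596,869.60.
Operating income = contribution − fixed costs = R$9,596,869.60 − R$3,028,400 = R$6,568,469.60. Interest = R$1,932,900.00.
DOL = R$9,596,869.60 ÷ R$6,568,469.60 = 1.4611; DFL = R$6,568,469.60 ÷ R$4,635,569.60 = 1.4170.
Combined leverage = 1.4611 × 1.4170 = 2.0704.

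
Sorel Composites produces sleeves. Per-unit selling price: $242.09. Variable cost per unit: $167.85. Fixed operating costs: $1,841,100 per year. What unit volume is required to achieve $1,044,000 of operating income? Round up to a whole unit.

Each unit contributes $242.09 − $167.85 = $74.24.
Required volume = (fixed costs + target profit) ÷ CM = ($1,841,100 + $1,044,000) ÷ $74.24 = 38,861.80, so 38,862 sleeves.

38,862 sleeves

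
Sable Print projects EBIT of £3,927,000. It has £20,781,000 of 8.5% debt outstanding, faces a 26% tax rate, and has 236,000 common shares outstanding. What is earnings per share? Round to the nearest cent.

Interest = £1,766,385.00, so EBT = £3,927,000 − £1,766,385.00 = £2,160,615.00.
After tax at 26%: net income = £2,160,615.00 × 0.74 = £1,598,855.10.
EPS = £1,598,855.10 ÷ 236,000 = £6.77.

£6.77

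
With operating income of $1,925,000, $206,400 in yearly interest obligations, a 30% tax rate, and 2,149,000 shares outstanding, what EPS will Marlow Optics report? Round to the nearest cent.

Interest = $206,400.00, so EBT = $1,925,000 − $206,400.00 = $1,718,600.00.
After tax at 30%: net income = $1,718,600.00 × 0.70 = $1,203,020.00.
EPS = $1,203,020.00 ÷ 2,149,000 = $0.56.

$0.56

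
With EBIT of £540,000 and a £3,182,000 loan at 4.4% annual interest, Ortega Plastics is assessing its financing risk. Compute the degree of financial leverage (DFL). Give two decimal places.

Interest = £140,008.00.
DFL = EBIT ÷ (EBIT − I) = £540,000 ÷ (£540,000 − £140,008.00) = £540,000 ÷ £399,992.00 = 1.3500.

1.35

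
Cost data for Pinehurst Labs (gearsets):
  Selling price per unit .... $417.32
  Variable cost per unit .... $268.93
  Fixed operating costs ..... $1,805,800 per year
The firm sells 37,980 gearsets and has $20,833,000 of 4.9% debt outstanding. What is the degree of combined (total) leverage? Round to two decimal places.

Total contribution margin = 37,980 × $148.39 = $5,635,852.20.
Subtracting fixed costs: EBIT = $5,635,852.20 − $1,805,800 = $3,830,052.20. Interest = $1,020,817.00.
DOL = $5,635,852.20 ÷ $3,830,052.20 = 1.4715; DFL = $3,830,052.20 ÷ $2,809,235.20 = 1.3634.
DCL = DOL × DFL = 1.4715 × 1.3634 = 2.0062.

2.01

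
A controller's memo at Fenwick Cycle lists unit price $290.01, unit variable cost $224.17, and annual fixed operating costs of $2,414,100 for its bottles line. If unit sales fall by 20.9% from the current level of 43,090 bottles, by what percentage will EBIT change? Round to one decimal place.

-140.2%

Total contribution margin = 43,090 × $65.84 = $2,837,045.60.
EBIT = $2,837,045.60 − $2,414,100 = $422,945.60.
So DOL = total CM / EBIT = $2,837,045.60 / $422,945.60 = 6.7078.
So EBIT moves 6.7078 × (-20.9%) = -140.2%.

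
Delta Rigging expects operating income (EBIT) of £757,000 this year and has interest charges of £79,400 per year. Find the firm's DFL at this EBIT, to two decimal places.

Interest = £79,400.00.
DFL = EBIT ÷ (EBIT − I) = £757,000 ÷ (£757,000 − £79,400.00) = £757,000 ÷ £677,600.00 = 1.1172.

1.12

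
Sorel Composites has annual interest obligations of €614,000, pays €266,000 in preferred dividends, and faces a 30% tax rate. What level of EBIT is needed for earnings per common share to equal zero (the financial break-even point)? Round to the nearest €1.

€994,000

Grossing the preferred dividend up to pre-tax terms: €266,000 / (1 − 0.30) = €380,000.00.
Financial break-even EBIT = interest + D_p ÷ (1 − t) = €614,000 + €380,000.00 = €994,000.00.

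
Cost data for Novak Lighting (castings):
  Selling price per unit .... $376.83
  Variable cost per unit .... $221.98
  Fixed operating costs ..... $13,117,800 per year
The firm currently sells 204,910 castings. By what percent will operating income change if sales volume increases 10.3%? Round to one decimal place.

Contribution at this volume is 204,910 × $154.85 = $31,730,313.50.
EBIT = $31,730,313.50 − $13,117,800 = $18,612,513.50.
So DOL = total CM / EBIT = $31,730,313.50 / $18,612,513.50 = 1.7048.
%ΔEBIT = DOL × %ΔSales = 1.7048 × +10.3% = +17.6%.

+17.6%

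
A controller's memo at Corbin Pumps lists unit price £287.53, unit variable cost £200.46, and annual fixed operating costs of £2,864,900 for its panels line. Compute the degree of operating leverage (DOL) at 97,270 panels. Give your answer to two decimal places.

At 97,270 units, contribution = 97,270 × £87.07 = £8,469,298.90.
Subtracting fixed costs: EBIT = £8,469,298.90 − £2,864,900 = £5,604,398.90.
DOL = contribution ÷ EBIT = £8,469,298.90 ÷ £5,604,398.90 = 1.5112.

1.51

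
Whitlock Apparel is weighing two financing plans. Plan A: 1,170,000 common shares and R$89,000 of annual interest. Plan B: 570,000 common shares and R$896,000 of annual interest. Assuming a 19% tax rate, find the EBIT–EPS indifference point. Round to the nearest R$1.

R$1,662,650

Set EPS_A = EPS_B: (EBIT − R$89,000)(1 − 0.19) ÷ 1,170,000 = (EBIT − R$896,000)(1 − 0.19) ÷ 570,000.
Cancelling (1 − t) and cross-multiplying: 570,000·(EBIT − 89,000) = 1,170,000·(EBIT − 896,000).
Solving, EBIT = (896,000·1,170,000 − 89,000·570,000) / (1,170,000 − 570,000) = 997,590,000,000 / 600,000 = 1,662,650.00.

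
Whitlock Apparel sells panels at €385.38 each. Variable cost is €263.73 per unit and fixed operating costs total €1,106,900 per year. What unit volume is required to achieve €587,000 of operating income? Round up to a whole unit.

13,925 panels

Each unit contributes €385.38 − €263.73 = €121.65.
Need Q such that Q × €121.65 − €1,106,900 = €587,000, i.e. Q = €1,693,900 / €121.65 = 13,924.37 → 13,925.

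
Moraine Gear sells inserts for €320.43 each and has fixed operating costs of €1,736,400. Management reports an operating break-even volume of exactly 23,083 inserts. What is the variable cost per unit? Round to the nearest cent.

At break-even, FC = Q × (P − VC), so P − VC = €1,736,400 ÷ 23,083 = €75.2242.
Hence VC = price − CM = €320.43 − €75.2242 = €245.21.

€245.21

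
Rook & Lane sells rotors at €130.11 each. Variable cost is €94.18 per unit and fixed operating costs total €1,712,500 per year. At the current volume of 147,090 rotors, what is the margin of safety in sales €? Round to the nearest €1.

Contribution margin per unit = €130.11 − €94.18 = €35.93. Break-even units = €1,712,500 ÷ €35.93 = 47,662.12; break-even revenue = 47,662.12 × €130.11 = €6,201,318.54.
Actual sales revenue = 147,090 × €130.11 = €19,137,879.90.
Margin of safety = €19,137,879.90 − €6,201,318.54 = €12,936,561.

€12,936,561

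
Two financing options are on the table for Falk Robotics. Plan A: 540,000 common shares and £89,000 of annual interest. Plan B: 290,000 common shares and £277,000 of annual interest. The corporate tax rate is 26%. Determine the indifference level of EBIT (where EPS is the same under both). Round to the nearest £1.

At indifference, (EBIT − 89,000)(1 − t)/540,000 = (EBIT − 277,000)(1 − t)/290,000.
Cancelling (1 − t) and cross-multiplying: 290,000·(EBIT − 89,000) = 540,000·(EBIT − 277,000).
Solving, EBIT = (277,000·540,000 − 89,000·290,000) / (540,000 − 290,000) = 123,770,000,000 / 250,000 = 495,080.00.

£495,080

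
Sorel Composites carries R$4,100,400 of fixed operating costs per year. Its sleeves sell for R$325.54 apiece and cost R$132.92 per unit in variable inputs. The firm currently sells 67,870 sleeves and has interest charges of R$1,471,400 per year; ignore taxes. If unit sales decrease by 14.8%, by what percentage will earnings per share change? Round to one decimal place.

Contribution at this volume is 67,870 × R$192.62 = R$13,073,119.40.
EBIT = R$13,073,119.40 − R$4,100,400 = R$8,972,719.40.
After interest of R$1,471,400.00, pre-tax earnings = R$7,501,319.40.
DCL = total CM / (EBIT − I) = R$13,073,119.40 / R$7,501,319.40 = 1.7428.
EPS therefore changes by 1.7428 × (-14.8%) = -25.8%.

-25.8%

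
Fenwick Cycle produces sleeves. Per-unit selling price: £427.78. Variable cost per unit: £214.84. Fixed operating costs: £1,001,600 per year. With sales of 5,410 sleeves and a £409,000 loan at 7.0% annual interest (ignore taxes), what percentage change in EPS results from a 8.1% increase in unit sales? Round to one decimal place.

+76.6%

At 5,410 units, contribution = 5,410 × £212.94 = £1,152,005.40.
Operating income = contribution − fixed costs = £1,152,005.40 − £1,001,600 = £150,405.40.
Interest = £28,630.00, so EBIT − I = £121,775.40.
DCL = total CM / (EBIT − I) = £1,152,005.40 / £121,775.40 = 9.4601.
EPS therefore changes by 9.4601 × (+8.1%) = +76.6%.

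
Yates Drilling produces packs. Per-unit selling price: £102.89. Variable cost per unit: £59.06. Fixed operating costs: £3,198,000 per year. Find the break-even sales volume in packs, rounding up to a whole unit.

72,964 packs

Each unit contributes £102.89 − £59.06 = £43.83.
Break-even Q = £3,198,000 / £43.83 = 72,963.72 → 72,964 packs.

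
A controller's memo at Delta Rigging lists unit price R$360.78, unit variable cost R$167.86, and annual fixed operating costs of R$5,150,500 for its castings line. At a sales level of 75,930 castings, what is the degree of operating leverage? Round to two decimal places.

1.54

Total contribution margin = 75,930 × R$192.92 = R$14,648,415.60.
Operating income = contribution − fixed costs = R$14,648,415.60 − R$5,150,500 = R$9,497,915.60.
DOL = contribution ÷ EBIT = R$14,648,415.60 ÷ R$9,497,915.60 = 1.5423.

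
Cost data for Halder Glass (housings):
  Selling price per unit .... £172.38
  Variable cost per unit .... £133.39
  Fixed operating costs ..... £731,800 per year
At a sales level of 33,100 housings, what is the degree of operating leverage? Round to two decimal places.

2.31

Total contribution margin = 33,100 × £38.99 = £1,290,569.00.
EBIT = £1,290,569.00 − £731,800 = £558,769.00.
Degree of operating leverage = £1,290,569.00 / £558,769.00 = 2.3097.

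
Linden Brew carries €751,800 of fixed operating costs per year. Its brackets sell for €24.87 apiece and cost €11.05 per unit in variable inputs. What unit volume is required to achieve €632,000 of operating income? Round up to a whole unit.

Each unit contributes €24.87 − €11.05 = €13.82.
Units = (FC + target) / CM = (€751,800 + €632,000) / €13.82 = 100,130.25, so 100,131 brackets.

100,131 brackets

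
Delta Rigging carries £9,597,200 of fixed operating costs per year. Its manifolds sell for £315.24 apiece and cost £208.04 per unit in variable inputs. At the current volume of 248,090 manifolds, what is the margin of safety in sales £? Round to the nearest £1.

Each unit contributes £315.24 − £208.04 = £107.20. Break-even units = £9,597,200 ÷ £107.20 = 89,526.12; break-even revenue = 89,526.12 × £315.24 = £28,222,213.88.
Actual sales revenue = 248,090 × £315.24 = £78,207,891.60.
Margin of safety = £78,207,891.60 − £28,222,213.88 = £49,985,678.

£49,985,678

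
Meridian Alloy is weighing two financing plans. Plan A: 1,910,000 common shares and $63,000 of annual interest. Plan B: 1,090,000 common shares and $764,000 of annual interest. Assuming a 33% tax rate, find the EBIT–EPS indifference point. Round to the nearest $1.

At indifference, (EBIT − 63,000)(1 − t)/1,910,000 = (EBIT − 764,000)(1 − t)/1,090,000.
Cancelling (1 − t) and cross-multiplying: 1,090,000·(EBIT − 63,000) = 1,910,000·(EBIT − 764,000).
EBIT × (1,910,000 − 1,090,000) = 764,000 × 1,910,000 − 63,000 × 1,090,000 = 1,390,570,000,000, so EBIT = 1,390,570,000,000 ÷ 820,000 = 1,695,817.07.

$1,695,817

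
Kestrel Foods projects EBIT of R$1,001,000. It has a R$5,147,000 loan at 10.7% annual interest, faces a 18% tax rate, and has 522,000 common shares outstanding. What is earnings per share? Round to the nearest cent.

Interest = R$550,729.00, so EBT = R$1,001,000 − R$550,729.00 = R$450,271.00.
Net income = R$450,271.00 × (1 − 0.18) = R$369,222.22.
EPS = R$369,222.22 ÷ 522,000 = R$0.71.

R$0.71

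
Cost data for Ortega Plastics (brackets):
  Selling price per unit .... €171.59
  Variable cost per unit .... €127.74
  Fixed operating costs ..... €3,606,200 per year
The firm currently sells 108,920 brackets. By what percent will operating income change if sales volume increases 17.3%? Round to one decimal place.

+70.6%

Contribution at this volume is 108,920 × €43.85 = €4,776,142.00.
Operating income = contribution − fixed costs = €4,776,142.00 − €3,606,200 = €1,169,942.00.
Degree of operating leverage = €4,776,142.00 / €1,169,942.00 = 4.0824.
Operating income changes by 4.0824 × +17.3% = +70.6%.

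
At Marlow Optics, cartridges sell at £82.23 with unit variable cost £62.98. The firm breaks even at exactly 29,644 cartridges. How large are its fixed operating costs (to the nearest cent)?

Contribution margin per unit = £82.23 − £62.98 = £19.25.
Since BE = FC / CM, FC = 29,644 × £19.25 = £570,647.00.

£570,647.00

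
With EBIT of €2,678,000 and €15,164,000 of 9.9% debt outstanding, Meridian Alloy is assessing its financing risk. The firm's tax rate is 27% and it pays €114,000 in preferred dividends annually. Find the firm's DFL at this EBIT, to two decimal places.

Interest = €1,501,236.00.
Pre-tax preferred-dividend burden = €114,000 ÷ (1 − 0.27) = €156,164.38.
DFL = EBIT ÷ [EBIT − I − D_p/(1−t)] = €2,678,000 ÷ [€2,678,000 − €1,501,236.00 − €156,164.38] = €2,678,000 ÷ €1,020,599.62 = 2.6239.

2.62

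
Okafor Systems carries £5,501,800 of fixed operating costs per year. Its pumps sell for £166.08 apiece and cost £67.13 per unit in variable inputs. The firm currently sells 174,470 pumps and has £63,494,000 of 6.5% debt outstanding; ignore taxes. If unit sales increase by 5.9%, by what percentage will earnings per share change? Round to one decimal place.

+13.3%

Contribution at this volume is 174,470 × £98.95 = £17,263,806.50.
Operating income = contribution − fixed costs = £17,263,806.50 − £5,501,800 = £11,762,006.50.
Interest = £4,127,110.00, so EBIT − I = £7,634,896.50.
DCL = total CM / (EBIT − I) = £17,263,806.50 / £7,634,896.50 = 2.2612.
%ΔEPS = DCL × %ΔSales = 2.2612 × +5.9% = +13.3%.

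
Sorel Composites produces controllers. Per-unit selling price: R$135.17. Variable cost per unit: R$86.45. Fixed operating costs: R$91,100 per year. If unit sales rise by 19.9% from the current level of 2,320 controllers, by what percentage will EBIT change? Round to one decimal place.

At 2,320 units, contribution = 2,320 × R$48.72 = R$113,030.40.
Operating income = contribution − fixed costs = R$113,030.40 − R$91,100 = R$21,930.40.
DOL = contribution ÷ EBIT = R$113,030.40 ÷ R$21,930.40 = 5.1541.
So EBIT moves 5.1541 × (+19.9%) = +102.6%.

+102.6%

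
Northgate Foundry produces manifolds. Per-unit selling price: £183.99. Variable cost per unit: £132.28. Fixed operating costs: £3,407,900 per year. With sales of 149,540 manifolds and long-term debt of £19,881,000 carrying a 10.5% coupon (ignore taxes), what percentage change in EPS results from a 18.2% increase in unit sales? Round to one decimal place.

+62.9%

Total contribution margin = 149,540 × £51.71 = £7,732,713.40.
EBIT = £7,732,713.40 − £3,407,900 = £4,324,813.40.
Interest = £2,087,505.00, so EBIT − I = £2,237,308.40.
DCL = total CM / (EBIT − I) = £7,732,713.40 / £2,237,308.40 = 3.4563.
%ΔEPS = DCL × %ΔSales = 3.4563 × +18.2% = +62.9%.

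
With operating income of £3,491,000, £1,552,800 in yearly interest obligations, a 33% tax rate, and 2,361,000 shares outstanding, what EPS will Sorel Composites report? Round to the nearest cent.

Pre-tax income = £3,491,000 − £1,552,800.00 = £1,938,200.00.
After tax at 33%: net income = £1,938,200.00 × 0.67 = £1,298,594.00.
Per share: £1,298,594.00 / 2,361,000 shares = £0.55.

£0.55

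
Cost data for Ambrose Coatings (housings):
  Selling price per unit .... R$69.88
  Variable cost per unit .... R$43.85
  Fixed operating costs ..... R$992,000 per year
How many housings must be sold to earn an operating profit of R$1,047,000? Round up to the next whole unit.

78,333 housings

Each unit contributes R$69.88 − R$43.85 = R$26.03.
Units = (FC + target) / CM = (R$992,000 + R$1,047,000) / R$26.03 = 78,332.69, so 78,333 housings.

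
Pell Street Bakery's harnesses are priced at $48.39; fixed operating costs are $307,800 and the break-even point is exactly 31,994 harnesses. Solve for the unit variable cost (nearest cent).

$38.77

Contribution per unit must be FC / Q = $307,800 / 31,994 = $9.6206.
Variable cost per unit = $48.39 − $9.6206 = $38.77.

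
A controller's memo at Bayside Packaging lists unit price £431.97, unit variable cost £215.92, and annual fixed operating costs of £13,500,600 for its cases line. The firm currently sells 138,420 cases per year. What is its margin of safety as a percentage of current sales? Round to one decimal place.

54.9%

Each unit contributes £431.97 − £215.92 = £216.05. Break-even units = £13,500,600 ÷ £216.05 = 62,488.31; break-even revenue = 62,488.31 × £431.97 = £26,993,076.52.
Current sales = 138,420 × £431.97 = £59,793,287.40.
Margin of safety = (£59,793,287.40 − £26,993,076.52) ÷ £59,793,287.40 = 54.9%.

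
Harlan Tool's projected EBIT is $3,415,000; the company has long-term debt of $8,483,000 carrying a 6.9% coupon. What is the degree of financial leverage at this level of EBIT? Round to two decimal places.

1.21

Annual interest charges come to $585,327.00.
DFL = EBIT ÷ (EBIT − I) = $3,415,000 ÷ ($3,415,000 − $585,327.00) = $3,415,000 ÷ $2,829,673.00 = 1.2069.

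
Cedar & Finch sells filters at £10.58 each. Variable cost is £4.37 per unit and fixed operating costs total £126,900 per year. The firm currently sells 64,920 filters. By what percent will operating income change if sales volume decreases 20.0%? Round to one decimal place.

Total contribution margin = 64,920 × £6.21 = £403,153.20.
EBIT = £403,153.20 − £126,900 = £276,253.20.
So DOL = total CM / EBIT = £403,153.20 / £276,253.20 = 1.4594.
Operating income changes by 1.4594 × -20.0% = -29.2%.

-29.2%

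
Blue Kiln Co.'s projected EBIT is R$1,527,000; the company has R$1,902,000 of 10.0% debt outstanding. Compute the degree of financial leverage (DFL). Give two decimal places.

1.14

Interest = R$190,200.00.
Degree of financial leverage = EBIT / (EBIT − interest) = R$1,527,000 / R$1,336,800.00 = 1.1423.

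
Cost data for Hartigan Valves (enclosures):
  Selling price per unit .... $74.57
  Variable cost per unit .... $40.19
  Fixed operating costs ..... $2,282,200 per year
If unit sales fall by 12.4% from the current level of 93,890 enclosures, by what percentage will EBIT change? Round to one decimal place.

Total contribution margin = 93,890 × $34.38 = $3,227,938.20.
Subtracting fixed costs: EBIT = $3,227,938.20 − $2,282,200 = $945,738.20.
DOL = contribution ÷ EBIT = $3,227,938.20 ÷ $945,738.20 = 3.4131.
So EBIT moves 3.4131 × (-12.4%) = -42.3%.

-42.3%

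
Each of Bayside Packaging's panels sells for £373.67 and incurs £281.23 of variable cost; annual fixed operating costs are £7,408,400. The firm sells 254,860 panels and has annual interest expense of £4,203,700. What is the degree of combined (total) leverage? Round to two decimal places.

1.97

Contribution at this volume is 254,860 × £92.44 = £23,559,258.40.
EBIT = £23,559,258.40 − £7,408,400 = £16,150,858.40. Interest = £4,203,700.00, so EBIT − I = £11,947,158.40.
DCL = contribution ÷ (EBIT − I) = £23,559,258.40 ÷ £11,947,158.40 = 1.9720.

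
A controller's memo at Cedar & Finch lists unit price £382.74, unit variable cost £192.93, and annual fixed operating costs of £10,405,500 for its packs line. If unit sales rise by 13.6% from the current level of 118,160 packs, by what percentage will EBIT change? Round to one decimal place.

At 118,160 units, contribution = 118,160 × £189.81 = £22,427,949.60.
Operating income = contribution − fixed costs = £22,427,949.60 − £10,405,500 = £12,022,449.60.
So DOL = total CM / EBIT = £22,427,949.60 / £12,022,449.60 = 1.8655.
Operating income changes by 1.8655 × +13.6% = +25.4%.

+25.4%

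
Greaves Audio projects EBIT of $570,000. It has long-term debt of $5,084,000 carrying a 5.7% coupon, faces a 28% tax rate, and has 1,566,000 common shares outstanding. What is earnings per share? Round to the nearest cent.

Interest = $289,788.00, so EBT = $570,000 − $289,788.00 = $280,212.00.
Net income = $280,212.00 × (1 − 0.28) = $201,752.64.
Per share: $201,752.64 / 1,566,000 shares = $0.13.

$0.13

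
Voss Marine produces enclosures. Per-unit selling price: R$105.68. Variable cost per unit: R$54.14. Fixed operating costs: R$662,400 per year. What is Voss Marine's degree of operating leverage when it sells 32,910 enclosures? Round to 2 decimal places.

Total contribution margin = 32,910 × R$51.54 = R$1,696,181.40.
Operating income = contribution − fixed costs = R$1,696,181.40 − R$662,400 = R$1,033,781.40.
DOL = contribution ÷ EBIT = R$1,696,181.40 ÷ R$1,033,781.40 = 1.6408.

1.64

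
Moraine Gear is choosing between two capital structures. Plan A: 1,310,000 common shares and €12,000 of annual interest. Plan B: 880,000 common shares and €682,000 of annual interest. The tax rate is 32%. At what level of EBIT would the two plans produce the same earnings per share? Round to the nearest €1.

€2,053,163

At indifference, (EBIT − 12,000)(1 − t)/1,310,000 = (EBIT − 682,000)(1 − t)/880,000.
Cancelling (1 − t) and cross-multiplying: 880,000·(EBIT − 12,000) = 1,310,000·(EBIT − 682,000).
Solving, EBIT = (682,000·1,310,000 − 12,000·880,000) / (1,310,000 − 880,000) = 882,860,000,000 / 430,000 = 2,053,162.79.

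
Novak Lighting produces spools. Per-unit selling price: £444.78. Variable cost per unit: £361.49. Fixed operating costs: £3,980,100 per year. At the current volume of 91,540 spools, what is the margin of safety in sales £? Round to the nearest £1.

£19,460,882

Unit CM = price − variable cost = £444.78 − £361.49 = £83.29. Break-even units = £3,980,100 ÷ £83.29 = 47,786.05; break-even revenue = 47,786.05 × £444.78 = £21,254,278.76.
Current sales = 91,540 × £444.78 = £40,715,161.20.
Margin of safety = £40,715,161.20 − £21,254,278.76 = £19,460,882.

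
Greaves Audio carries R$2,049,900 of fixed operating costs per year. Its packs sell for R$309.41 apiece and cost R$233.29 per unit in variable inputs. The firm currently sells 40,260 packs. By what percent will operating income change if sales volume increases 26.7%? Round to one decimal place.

Total contribution margin = 40,260 × R$76.12 = R$3,064,591.20.
EBIT = R$3,064,591.20 − R$2,049,900 = R$1,014,691.20.
DOL = contribution ÷ EBIT = R$3,064,591.20 ÷ R$1,014,691.20 = 3.0202.
Operating income changes by 3.0202 × +26.7% = +80.6%.

+80.6%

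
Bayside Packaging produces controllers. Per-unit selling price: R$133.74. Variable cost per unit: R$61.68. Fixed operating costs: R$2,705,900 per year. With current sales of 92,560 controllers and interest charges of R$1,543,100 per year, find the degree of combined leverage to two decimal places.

2.76

Contribution at this volume is 92,560 × R$72.06 = R$6,669,873.60.
Operating income = contribution − fixed costs = R$6,669,873.60 − R$2,705,900 = R$3,963,973.60. Interest = R$1,543,100.00.
DOL = R$6,669,873.60 ÷ R$3,963,973.60 = 1.6826; DFL = R$3,963,973.60 ÷ R$2,420,873.60 = 1.6374.
Combined leverage = 1.6826 × 1.6374 = 2.7551.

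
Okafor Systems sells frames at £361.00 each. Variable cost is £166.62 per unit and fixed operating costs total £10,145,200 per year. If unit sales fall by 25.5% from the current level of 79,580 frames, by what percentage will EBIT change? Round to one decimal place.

-74.1%

Total contribution margin = 79,580 × £194.38 = £15,468,760.40.
EBIT = £15,468,760.40 − £10,145,200 = £5,323,560.40.
Degree of operating leverage = £15,468,760.40 / £5,323,560.40 = 2.9057.
So EBIT moves 2.9057 × (-25.5%) = -74.1%.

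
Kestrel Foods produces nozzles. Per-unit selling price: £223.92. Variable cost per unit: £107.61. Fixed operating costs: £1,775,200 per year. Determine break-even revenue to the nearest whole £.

Contribution margin per unit = £223.92 − £107.61 = £116.31, a CM ratio of £116.31 ÷ £223.92 = 0.5194.
Break-even revenue = fixed costs × price ÷ CM = £1,775,200 × £223.92 ÷ £116.31 = £3,417,615.

£3,417,615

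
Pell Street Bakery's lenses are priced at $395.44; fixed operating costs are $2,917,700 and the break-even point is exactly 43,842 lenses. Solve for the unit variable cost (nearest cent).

At break-even, FC = Q × (P − VC), so P − VC = $2,917,700 ÷ 43,842 = $66.5503.
Variable cost per unit = $395.44 − $66.5503 = $328.89.

$328.89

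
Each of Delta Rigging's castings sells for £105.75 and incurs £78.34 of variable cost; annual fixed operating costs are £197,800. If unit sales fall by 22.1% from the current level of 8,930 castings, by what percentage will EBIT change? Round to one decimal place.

-115.2%

Contribution at this volume is 8,930 × £27.41 = £244,771.30.
EBIT = £244,771.30 − £197,800 = £46,971.30.
So DOL = total CM / EBIT = £244,771.30 / £46,971.30 = 5.2111.
%ΔEBIT = DOL × %ΔSales = 5.2111 × -22.1% = -115.2%.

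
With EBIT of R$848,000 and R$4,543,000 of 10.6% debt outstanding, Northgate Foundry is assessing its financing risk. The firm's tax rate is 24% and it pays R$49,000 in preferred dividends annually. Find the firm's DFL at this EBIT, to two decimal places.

2.81

Annual interest charges come to R$481,558.00.
Preferred dividends grossed up pre-tax: R$49,000 / (1 − 0.24) = R$64,473.68.
DFL = EBIT ÷ [EBIT − I − D_p/(1−t)] = R$848,000 ÷ [R$848,000 − R$481,558.00 − R$64,473.68] = R$848,000 ÷ R$301,968.32 = 2.8082.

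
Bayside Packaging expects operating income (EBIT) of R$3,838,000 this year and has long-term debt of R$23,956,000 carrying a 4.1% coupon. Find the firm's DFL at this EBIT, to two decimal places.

Annual interest charges come to R$982,196.00.
DFL = EBIT ÷ (EBIT − I) = R$3,838,000 ÷ (R$3,838,000 − R$982,196.00) = R$3,838,000 ÷ R$2,855,804.00 = 1.3439.

1.34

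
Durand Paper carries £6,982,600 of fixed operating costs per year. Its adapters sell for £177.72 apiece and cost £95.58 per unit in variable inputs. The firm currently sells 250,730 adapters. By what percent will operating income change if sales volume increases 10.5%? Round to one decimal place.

+15.9%

Total contribution margin = 250,730 × £82.14 = £20,594,962.20.
EBIT = £20,594,962.20 − £6,982,600 = £13,612,362.20.
So DOL = total CM / EBIT = £20,594,962.20 / £13,612,362.20 = 1.5130.
Operating income changes by 1.5130 × +10.5% = +15.9%.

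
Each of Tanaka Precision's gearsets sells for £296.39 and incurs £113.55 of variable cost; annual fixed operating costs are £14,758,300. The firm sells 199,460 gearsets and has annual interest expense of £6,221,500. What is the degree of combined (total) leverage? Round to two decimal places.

2.35

Contribution at this volume is 199,460 × £182.84 = £36,469,266.40.
Operating income = contribution − fixed costs = £36,469,266.40 − £14,758,300 = £21,710,966.40. Interest = £6,221,500.00, so EBIT − I = £15,489,466.40.
Degree of total leverage = total CM / (EBIT − interest) = £36,469,266.40 / £15,489,466.40 = 2.3545.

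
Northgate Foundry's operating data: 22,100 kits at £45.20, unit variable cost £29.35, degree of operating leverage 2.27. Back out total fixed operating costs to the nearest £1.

Contribution at this volume is 22,100 × £15.85 = £350,285.00.
Since DOL = CM ÷ EBIT, EBIT = £350,285.00 ÷ 2.27 = £154,310.57.
Fixed costs = CM − EBIT = £350,285.00 − £154,310.57 = £195,974.

£195,974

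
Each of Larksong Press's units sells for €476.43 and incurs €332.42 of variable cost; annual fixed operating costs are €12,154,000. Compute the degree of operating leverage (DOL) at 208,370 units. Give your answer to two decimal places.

1.68

At 208,370 units, contribution = 208,370 × €144.01 = €30,007,363.70.
Operating income = contribution − fixed costs = €30,007,363.70 − €12,154,000 = €17,853,363.70.
Degree of operating leverage = €30,007,363.70 / €17,853,363.70 = 1.6808.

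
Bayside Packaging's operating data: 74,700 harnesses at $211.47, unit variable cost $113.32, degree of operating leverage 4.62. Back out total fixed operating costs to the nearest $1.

At 74,700 units, contribution = 74,700 × $98.15 = $7,331,805.00.
Since DOL = CM ÷ EBIT, EBIT = $7,331,805.00 ÷ 4.62 = $1,586,970.78.
Fixed costs = CM − EBIT = $7,331,805.00 − $1,586,970.78 = $5,744,834.

$5,744,834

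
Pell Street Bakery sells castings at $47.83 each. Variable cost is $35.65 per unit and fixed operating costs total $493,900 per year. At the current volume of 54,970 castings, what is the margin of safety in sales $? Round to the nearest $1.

$689,705

Unit CM = price − variable cost = $47.83 − $35.65 = $12.18. Break-even units = $493,900 ÷ $12.18 = 40,550.08; break-even revenue = 40,550.08 × $47.83 = $1,939,510.43.
Current sales = 54,970 × $47.83 = $2,629,215.10.
Margin of safety = $2,629,215.10 − $1,939,510.43 = $689,705.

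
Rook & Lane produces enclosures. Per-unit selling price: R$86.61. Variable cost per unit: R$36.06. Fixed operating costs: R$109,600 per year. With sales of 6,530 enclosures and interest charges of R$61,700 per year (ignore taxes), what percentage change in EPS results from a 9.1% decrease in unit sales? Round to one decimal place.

Contribution at this volume is 6,530 × R$50.55 = R$330,091.50.
Subtracting fixed costs: EBIT = R$330,091.50 − R$109,600 = R$220,491.50.
After interest of R$61,700.00, pre-tax earnings = R$158,791.50.
Degree of combined leverage = contribution ÷ (EBIT − I) = R$330,091.50 ÷ R$158,791.50 = 2.0788.
%ΔEPS = DCL × %ΔSales = 2.0788 × -9.1% = -18.9%.

-18.9%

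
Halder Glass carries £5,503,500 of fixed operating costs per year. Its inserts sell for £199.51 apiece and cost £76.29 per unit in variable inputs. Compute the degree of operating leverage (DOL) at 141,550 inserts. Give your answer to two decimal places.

Contribution at this volume is 141,550 × £123.22 = £17,441,791.00.
Operating income = contribution − fixed costs = £17,441,791.00 − £5,503,500 = £11,938,291.00.
So DOL = total CM / EBIT = £17,441,791.00 / £11,938,291.00 = 1.4610.

1.46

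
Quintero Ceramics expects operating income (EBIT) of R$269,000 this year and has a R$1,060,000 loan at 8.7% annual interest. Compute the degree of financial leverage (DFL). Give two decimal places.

1.52

Annual interest charges come to R$92,220.00.
Degree of financial leverage = EBIT / (EBIT − interest) = R$269,000 / R$176,780.00 = 1.5217.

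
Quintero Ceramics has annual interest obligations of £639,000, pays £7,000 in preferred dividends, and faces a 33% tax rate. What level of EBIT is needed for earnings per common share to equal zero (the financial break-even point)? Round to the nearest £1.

Grossing the preferred dividend up to pre-tax terms: £7,000 / (1 − 0.33) = £10,447.76.
EPS = 0 when EBIT covers interest plus the pre-tax preferred burden: £639,000 + £10,447.76 = £649,447.76.

£649,448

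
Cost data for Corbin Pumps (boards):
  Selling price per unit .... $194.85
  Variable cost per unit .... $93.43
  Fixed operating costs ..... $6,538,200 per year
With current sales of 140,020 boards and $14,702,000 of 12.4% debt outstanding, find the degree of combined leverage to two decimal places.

2.43

Total contribution margin = 140,020 × $101.42 = $14,200,828.40.
Operating income = contribution − fixed costs = $14,200,828.40 − $6,538,200 = $7,662,628.40. Interest = $1,823,048.00, so EBIT − I = $5,839,580.40.
DCL = contribution ÷ (EBIT − I) = $14,200,828.40 ÷ $5,839,580.40 = 2.4318.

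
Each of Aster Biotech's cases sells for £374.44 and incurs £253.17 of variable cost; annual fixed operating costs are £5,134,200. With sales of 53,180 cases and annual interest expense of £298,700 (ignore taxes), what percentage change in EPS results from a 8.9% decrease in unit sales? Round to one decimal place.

-56.5%

Contribution at this volume is 53,180 × £121.27 = £6,449,138.60.
Operating income = contribution − fixed costs = £6,449,138.60 − £5,134,200 = £1,314,938.60.
After interest of £298,700.00, pre-tax earnings = £1,016,238.60.
Degree of combined leverage = contribution ÷ (EBIT − I) = £6,449,138.60 ÷ £1,016,238.60 = 6.3461.
%ΔEPS = DCL × %ΔSales = 6.3461 × -8.9% = -56.5%.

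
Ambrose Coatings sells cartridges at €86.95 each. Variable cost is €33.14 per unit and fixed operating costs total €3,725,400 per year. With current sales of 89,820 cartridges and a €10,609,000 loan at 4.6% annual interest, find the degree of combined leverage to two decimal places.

7.80

Contribution at this volume is 89,820 × €53.81 = €4,833,214.20.
Subtracting fixed costs: EBIT = €4,833,214.20 − €3,725,400 = €1,107,814.20. Interest = €488,014.00, so EBIT − I = €619,800.20.
DCL = contribution ÷ (EBIT − I) = €4,833,214.20 ÷ €619,800.20 = 7.7980.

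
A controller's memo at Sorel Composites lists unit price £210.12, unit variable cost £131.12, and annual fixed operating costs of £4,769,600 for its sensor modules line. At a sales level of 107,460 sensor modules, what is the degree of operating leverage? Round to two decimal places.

2.28

At 107,460 units, contribution = 107,460 × £79.00 = £8,489,340.00.
Operating income = contribution − fixed costs = £8,489,340.00 − £4,769,600 = £3,719,740.00.
So DOL = total CM / EBIT = £8,489,340.00 / £3,719,740.00 = 2.2822.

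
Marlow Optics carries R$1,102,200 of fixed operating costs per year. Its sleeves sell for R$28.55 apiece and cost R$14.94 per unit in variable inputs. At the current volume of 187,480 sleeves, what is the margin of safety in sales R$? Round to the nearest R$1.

R$3,040,445

Contribution margin per unit = R$28.55 − R$14.94 = R$13.61. Break-even units = R$1,102,200 ÷ R$13.61 = 80,984.57; break-even revenue = 80,984.57 × R$28.55 = R$2,312,109.48.
Actual sales revenue = 187,480 × R$28.55 = R$5,352,554.00.
Margin of safety = R$5,352,554.00 − R$2,312,109.48 = R$3,040,445.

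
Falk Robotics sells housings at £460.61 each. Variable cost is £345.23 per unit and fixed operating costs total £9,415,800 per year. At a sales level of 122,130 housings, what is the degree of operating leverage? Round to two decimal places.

Total contribution margin = 122,130 × £115.38 = £14,091,359.40.
EBIT = £14,091,359.40 − £9,415,800 = £4,675,559.40.
DOL = contribution ÷ EBIT = £14,091,359.40 ÷ £4,675,559.40 = 3.0138.

3.01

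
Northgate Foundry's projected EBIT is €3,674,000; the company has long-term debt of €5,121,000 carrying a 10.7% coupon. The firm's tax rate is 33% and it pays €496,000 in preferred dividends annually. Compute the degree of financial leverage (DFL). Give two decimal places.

Annual interest charges come to €547,947.00.
Pre-tax preferred-dividend burden = €496,000 ÷ (1 − 0.33) = €740,298.51.
DFL = EBIT ÷ [EBIT − I − D_p/(1−t)] = €3,674,000 ÷ [€3,674,000 − €547,947.00 − €740,298.51] = €3,674,000 ÷ €2,385,754.49 = 1.5400.

1.54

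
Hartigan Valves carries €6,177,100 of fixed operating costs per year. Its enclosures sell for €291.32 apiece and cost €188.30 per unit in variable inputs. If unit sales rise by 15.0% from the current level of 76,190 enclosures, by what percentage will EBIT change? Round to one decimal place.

At 76,190 units, contribution = 76,190 × €103.02 = €7,849,093.80.
EBIT = €7,849,093.80 − €6,177,100 = €1,671,993.80.
So DOL = total CM / EBIT = €7,849,093.80 / €1,671,993.80 = 4.6945.
Operating income changes by 4.6945 × +15.0% = +70.4%.

+70.4%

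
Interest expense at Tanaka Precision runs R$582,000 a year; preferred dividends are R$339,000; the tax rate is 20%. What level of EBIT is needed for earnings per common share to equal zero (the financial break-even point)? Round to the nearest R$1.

R$1,005,750

Preferred dividends are paid after tax, so their pre-tax equivalent is R$339,000 ÷ (1 − 0.20) = R$423,750.00.
Financial break-even EBIT = interest + D_p ÷ (1 − t) = R$582,000 + R$423,750.00 = R$1,005,750.00.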